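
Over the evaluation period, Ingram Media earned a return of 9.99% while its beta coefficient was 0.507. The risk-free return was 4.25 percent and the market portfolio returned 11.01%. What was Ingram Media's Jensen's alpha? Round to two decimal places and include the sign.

Market excess return = 11.01% − 4.25% = 6.76%
CAPM benchmark = R_f + β(R_m − R_f) = 4.25% + 0.507 × 6.76% = 7.67732%
α = actual − benchmark = 9.99% − 7.67732% = +2.31%

+2.31%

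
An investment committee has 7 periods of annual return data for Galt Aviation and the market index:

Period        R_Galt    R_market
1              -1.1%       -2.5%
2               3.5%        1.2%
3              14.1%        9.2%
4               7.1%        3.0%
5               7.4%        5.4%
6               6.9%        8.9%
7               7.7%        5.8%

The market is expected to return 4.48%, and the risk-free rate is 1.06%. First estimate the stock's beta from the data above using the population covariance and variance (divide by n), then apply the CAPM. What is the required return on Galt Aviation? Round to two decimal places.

4.35%

Mean R_i = (-1.1 + 3.5 + 14.1 + 7.1 + 7.4 + 6.9 + 7.7) / 7 = 6.5143%
Mean R_m = (-2.5 + 1.2 + 9.2 + 3.0 + 5.4 + 8.9 + 5.8) / 7 = 4.4286%
Σ(R_i − R̄_i)(R_m − R̄_m) = 102.0571  ⇒  Cov = 102.0571 / 7 = 14.5796
Σ(R_m − R̄_m)² = 106.0543  ⇒  Var(R_m) = 106.0543 / 7 = 15.1506
β = Cov / Var(R_m) = 14.5796 / 15.1506 = 0.9623
MRP = 4.48% − 1.06% = 3.42%
E(R) = R_f + β × MRP = 1.06% + 0.9623 × 3.42% = 4.35%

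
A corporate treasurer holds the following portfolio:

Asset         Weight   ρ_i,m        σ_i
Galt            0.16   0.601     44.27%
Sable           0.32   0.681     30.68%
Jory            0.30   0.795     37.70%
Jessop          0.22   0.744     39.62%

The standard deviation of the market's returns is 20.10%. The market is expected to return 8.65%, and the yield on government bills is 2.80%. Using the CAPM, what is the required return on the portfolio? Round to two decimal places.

β_Galt = 0.601 × 44.27% / 20.10% = 1.3237
β_Sable = 0.681 × 30.68% / 20.10% = 1.0395
β_Jory = 0.795 × 37.70% / 20.10% = 1.4911
β_Jessop = 0.744 × 39.62% / 20.10% = 1.4665
β_P = Σ w_i β_i = 0.16×1.3237 + 0.32×1.0395 + 0.30×1.4911 + 0.22×1.4665 = 1.3144
MRP = 8.65% − 2.80% = 5.85%
E(R_P) = R_f + β_P × MRP = 2.80% + 1.3144 × 5.85% = 10.49%

10.49%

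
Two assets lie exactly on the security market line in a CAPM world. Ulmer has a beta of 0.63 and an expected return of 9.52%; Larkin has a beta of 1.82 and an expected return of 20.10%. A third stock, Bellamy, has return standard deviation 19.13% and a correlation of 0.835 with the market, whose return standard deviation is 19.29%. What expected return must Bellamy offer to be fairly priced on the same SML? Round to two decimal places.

11.28%

MRP = (20.10% − 9.52%) / (1.82 − 0.63) = 8.8908%
R_f = 9.52% − 0.63 × 8.8908% = 3.9188%
β_Bellamy = ρ·σ_i/σ_m = 0.835 × 19.13 / 19.29 = 0.8281
E(R_Bellamy) = R_f + β × MRP = 3.9188% + 0.8281 × 8.8908% = 11.28%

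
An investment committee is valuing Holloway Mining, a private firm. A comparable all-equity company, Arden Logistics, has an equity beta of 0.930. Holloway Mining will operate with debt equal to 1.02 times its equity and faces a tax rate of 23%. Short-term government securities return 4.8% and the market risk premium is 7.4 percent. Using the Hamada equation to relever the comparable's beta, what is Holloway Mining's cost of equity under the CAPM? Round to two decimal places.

17.09%

β_L = β_U × [1 + (1 − t)(D/E)] = 0.930 × [1 + (1 − 0.23) × 1.02]
    = 0.930 × [1 + 0.77 × 1.02] = 0.930 × 1.7854 = 1.6604
E(R) = R_f + β_L × MRP = 4.8% + 1.6604 × 7.4% = 17.09%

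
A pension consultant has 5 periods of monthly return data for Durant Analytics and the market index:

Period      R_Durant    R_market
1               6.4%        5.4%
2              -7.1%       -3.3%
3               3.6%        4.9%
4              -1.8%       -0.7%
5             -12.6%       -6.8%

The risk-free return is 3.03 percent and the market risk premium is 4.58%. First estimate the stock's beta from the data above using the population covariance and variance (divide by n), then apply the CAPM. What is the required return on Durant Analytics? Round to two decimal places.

Mean R_i = (6.4 − 7.1 + 3.6 − 1.8 − 12.6) / 5 = -2.3000%
Mean R_m = (5.4 − 3.3 + 4.9 − 0.7 − 6.8) / 5 = -0.1000%
Σ(R_i − R̄_i)(R_m − R̄_m) = 161.4200  ⇒  Cov = 161.4200 / 5 = 32.2840
Σ(R_m − R̄_m)² = 110.7400  ⇒  Var(R_m) = 110.7400 / 5 = 22.1480
β = Cov / Var(R_m) = 32.2840 / 22.1480 = 1.4576
E(R) = R_f + β × MRP = 3.03% + 1.4576 × 4.58% = 9.71%

9.71%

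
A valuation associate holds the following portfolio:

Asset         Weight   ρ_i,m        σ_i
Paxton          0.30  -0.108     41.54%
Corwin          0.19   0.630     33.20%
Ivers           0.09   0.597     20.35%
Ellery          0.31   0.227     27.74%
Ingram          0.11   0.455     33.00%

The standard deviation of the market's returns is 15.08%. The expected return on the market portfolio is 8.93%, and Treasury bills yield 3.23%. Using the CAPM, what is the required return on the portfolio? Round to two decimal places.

6.00%

β_Paxton = -0.108 × 41.54% / 15.08% = -0.2975
β_Corwin = 0.630 × 33.20% / 15.08% = 1.3870
β_Ivers = 0.597 × 20.35% / 15.08% = 0.8056
β_Ellery = 0.227 × 27.74% / 15.08% = 0.4176
β_Ingram = 0.455 × 33.00% / 15.08% = 0.9957
β_P = Σ w_i β_i = 0.30×-0.2975 + 0.19×1.3870 + 0.09×0.8056 + 0.31×0.4176 + 0.11×0.9957 = 0.4858
MRP = 8.93% − 3.23% = 5.70%
E(R_P) = R_f + β_P × MRP = 3.23% + 0.4858 × 5.70% = 6.00%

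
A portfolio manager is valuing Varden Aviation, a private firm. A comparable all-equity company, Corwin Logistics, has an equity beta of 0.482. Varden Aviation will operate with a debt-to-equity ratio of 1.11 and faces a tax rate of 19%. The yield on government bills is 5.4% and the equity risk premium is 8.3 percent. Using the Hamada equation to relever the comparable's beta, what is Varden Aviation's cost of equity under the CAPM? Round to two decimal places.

β_L = β_U × [1 + (1 − t)(D/E)] = 0.482 × [1 + (1 − 0.19) × 1.11]
    = 0.482 × [1 + 0.81 × 1.11] = 0.482 × 1.8991 = 0.9154
E(R) = R_f + β_L × MRP = 5.4% + 0.9154 × 8.3% = 13.00%

13.00%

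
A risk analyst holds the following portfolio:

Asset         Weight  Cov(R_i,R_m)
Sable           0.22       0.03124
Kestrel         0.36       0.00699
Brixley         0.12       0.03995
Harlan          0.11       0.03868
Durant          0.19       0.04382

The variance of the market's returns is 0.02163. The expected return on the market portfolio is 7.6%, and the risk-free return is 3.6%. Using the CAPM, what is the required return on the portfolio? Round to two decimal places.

8.55%

β_Sable = 0.03124 / 0.02163 = 1.4443
β_Kestrel = 0.00699 / 0.02163 = 0.3232
β_Brixley = 0.03995 / 0.02163 = 1.8470
β_Harlan = 0.03868 / 0.02163 = 1.7883
β_Durant = 0.04382 / 0.02163 = 2.0259
β_P = Σ w_i β_i = 0.22×1.4443 + 0.36×0.3232 + 0.12×1.8470 + 0.11×1.7883 + 0.19×2.0259 = 1.2374
MRP = 7.6% − 3.6% = 4.00%
E(R_P) = R_f + β_P × MRP = 3.6% + 1.2374 × 4.0% = 8.55%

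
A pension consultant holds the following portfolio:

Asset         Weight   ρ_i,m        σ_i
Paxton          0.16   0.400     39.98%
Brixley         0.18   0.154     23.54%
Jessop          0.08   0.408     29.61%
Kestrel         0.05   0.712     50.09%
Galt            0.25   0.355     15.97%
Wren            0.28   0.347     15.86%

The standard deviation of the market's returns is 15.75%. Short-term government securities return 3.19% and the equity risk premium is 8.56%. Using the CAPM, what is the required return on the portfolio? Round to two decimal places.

β_Paxton = 0.400 × 39.98% / 15.75% = 1.0154
β_Brixley = 0.154 × 23.54% / 15.75% = 0.2302
β_Jessop = 0.408 × 29.61% / 15.75% = 0.7670
β_Kestrel = 0.712 × 50.09% / 15.75% = 2.2644
β_Galt = 0.355 × 15.97% / 15.75% = 0.3600
β_Wren = 0.347 × 15.86% / 15.75% = 0.3494
β_P = Σ w_i β_i = 0.16×1.0154 + 0.18×0.2302 + 0.08×0.7670 + 0.05×2.2644 + 0.25×0.3600 + 0.28×0.3494 = 0.5663
E(R_P) = R_f + β_P × MRP = 3.19% + 0.5663 × 8.56% = 8.04%

8.04%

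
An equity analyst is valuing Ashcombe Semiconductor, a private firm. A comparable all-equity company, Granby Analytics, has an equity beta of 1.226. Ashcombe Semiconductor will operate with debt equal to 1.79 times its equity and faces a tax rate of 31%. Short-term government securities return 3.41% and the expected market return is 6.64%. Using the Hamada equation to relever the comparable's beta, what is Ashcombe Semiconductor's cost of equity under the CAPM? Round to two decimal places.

β_L = β_U × [1 + (1 − t)(D/E)] = 1.226 × [1 + (1 − 0.31) × 1.79]
    = 1.226 × [1 + 0.69 × 1.79] = 1.226 × 2.2351 = 2.7402
MRP = 6.64% − 3.41% = 3.23%
E(R) = R_f + β_L × MRP = 3.41% + 2.7402 × 3.23% = 12.26%

12.26%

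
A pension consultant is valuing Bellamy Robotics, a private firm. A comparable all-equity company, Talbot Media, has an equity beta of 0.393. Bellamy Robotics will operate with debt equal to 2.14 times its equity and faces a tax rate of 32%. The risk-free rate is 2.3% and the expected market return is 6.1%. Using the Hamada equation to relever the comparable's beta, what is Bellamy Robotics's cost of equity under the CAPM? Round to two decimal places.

5.97%

β_L = β_U × [1 + (1 − t)(D/E)] = 0.393 × [1 + (1 − 0.32) × 2.14]
    = 0.393 × [1 + 0.68 × 2.14] = 0.393 × 2.4552 = 0.9649
MRP = 6.1% − 2.3% = 3.80%
E(R) = R_f + β_L × MRP = 2.3% + 0.9649 × 3.8% = 5.97%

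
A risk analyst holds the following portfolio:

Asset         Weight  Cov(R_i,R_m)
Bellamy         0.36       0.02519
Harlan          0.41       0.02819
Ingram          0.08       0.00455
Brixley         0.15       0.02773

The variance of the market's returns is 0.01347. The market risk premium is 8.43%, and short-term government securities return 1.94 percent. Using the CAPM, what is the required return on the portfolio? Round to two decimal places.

17.68%

β_Bellamy = 0.02519 / 0.01347 = 1.8701
β_Harlan = 0.02819 / 0.01347 = 2.0928
β_Ingram = 0.00455 / 0.01347 = 0.3378
β_Brixley = 0.02773 / 0.01347 = 2.0586
β_P = Σ w_i β_i = 0.36×1.8701 + 0.41×2.0928 + 0.08×0.3378 + 0.15×2.0586 = 1.8671
E(R_P) = R_f + β_P × MRP = 1.94% + 1.8671 × 8.43% = 17.68%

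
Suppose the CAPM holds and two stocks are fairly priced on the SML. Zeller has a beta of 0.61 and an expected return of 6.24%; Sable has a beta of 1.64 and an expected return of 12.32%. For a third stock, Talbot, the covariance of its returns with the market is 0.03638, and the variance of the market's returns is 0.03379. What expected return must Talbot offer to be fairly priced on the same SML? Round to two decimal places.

8.99%

MRP = (12.32% − 6.24%) / (1.64 − 0.61) = 5.9029%
R_f = 6.24% − 0.61 × 5.9029% = 2.6392%
β_Talbot = Cov / Var(R_m) = 0.03638 / 0.03379 = 1.0766
E(R_Talbot) = R_f + β × MRP = 2.6392% + 1.0766 × 5.9029% = 8.99%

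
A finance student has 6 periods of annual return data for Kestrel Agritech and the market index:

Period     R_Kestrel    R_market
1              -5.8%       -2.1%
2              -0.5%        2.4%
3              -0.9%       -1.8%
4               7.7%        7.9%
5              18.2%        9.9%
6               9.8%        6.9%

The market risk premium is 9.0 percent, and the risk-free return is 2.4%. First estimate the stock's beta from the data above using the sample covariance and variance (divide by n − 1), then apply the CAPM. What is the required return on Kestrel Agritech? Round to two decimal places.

Mean R_i = (-5.8 − 0.5 − 0.9 + 7.7 + 18.2 + 9.8) / 6 = 4.7500%
Mean R_m = (-2.1 + 2.4 − 1.8 + 7.9 + 9.9 + 6.9) / 6 = 3.8667%
Σ(R_i − R̄_i)(R_m − R̄_m) = 211.0300  ⇒  Cov = 211.0300 / 5 = 42.2060
Σ(R_m − R̄_m)² = 131.7333  ⇒  Var(R_m) = 131.7333 / 5 = 26.3467
β = Cov / Var(R_m) = 42.2060 / 26.3467 = 1.6019
E(R) = R_f + β × MRP = 2.4% + 1.6019 × 9.0% = 16.82%

16.82%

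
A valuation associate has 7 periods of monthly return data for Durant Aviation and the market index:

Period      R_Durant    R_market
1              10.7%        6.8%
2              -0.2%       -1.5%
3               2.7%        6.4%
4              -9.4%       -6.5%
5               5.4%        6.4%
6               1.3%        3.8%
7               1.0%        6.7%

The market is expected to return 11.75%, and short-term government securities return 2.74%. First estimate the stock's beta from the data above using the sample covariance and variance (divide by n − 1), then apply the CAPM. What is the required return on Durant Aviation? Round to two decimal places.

Mean R_i = (10.7 − 0.2 + 2.7 − 9.4 + 5.4 + 1.3 + 1.0) / 7 = 1.6429%
Mean R_m = (6.8 − 1.5 + 6.4 − 6.5 + 6.4 + 3.8 + 6.7) / 7 = 3.1571%
Σ(R_i − R̄_i)(R_m − R̄_m) = 161.3329  ⇒  Cov = 161.3329 / 6 = 26.8888
Σ(R_m − R̄_m)² = 162.2171  ⇒  Var(R_m) = 162.2171 / 6 = 27.0362
β = Cov / Var(R_m) = 26.8888 / 27.0362 = 0.9945
MRP = 11.75% − 2.74% = 9.01%
E(R) = R_f + β × MRP = 2.74% + 0.9945 × 9.01% = 11.70%

11.70%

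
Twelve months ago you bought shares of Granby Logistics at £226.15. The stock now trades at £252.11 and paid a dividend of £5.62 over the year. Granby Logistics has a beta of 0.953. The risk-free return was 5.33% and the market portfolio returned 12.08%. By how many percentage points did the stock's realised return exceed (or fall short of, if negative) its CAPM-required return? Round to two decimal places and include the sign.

+2.20%

Realised HPR = (P1 + D1 − P0) / P0 = (252.11 + 5.62 − 226.15) / 226.15 = 31.58 / 226.15 = 13.9642%
MRP = 12.08% − 5.33% = 6.75%
CAPM required = R_f + β·MRP = 5.33% + 0.953 × 6.75% = 11.76275%
α = realised − required = 13.9642% − 11.76275% = +2.20%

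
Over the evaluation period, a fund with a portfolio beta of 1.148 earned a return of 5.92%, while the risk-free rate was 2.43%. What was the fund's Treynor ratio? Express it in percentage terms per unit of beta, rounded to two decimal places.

Treynor = (R_P − R_f) / β_P = (5.92% − 2.43%) / 1.1480 = 3.49% / 1.1480 = 3.04%

3.04%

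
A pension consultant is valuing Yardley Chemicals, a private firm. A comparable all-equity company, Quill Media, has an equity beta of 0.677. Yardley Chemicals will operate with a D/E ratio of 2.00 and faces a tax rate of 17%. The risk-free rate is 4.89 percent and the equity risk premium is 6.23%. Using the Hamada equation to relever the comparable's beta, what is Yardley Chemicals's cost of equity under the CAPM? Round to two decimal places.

β_L = β_U × [1 + (1 − t)(D/E)] = 0.677 × [1 + (1 − 0.17) × 2.00]
    = 0.677 × [1 + 0.83 × 2.00] = 0.677 × 2.6600 = 1.8008
E(R) = R_f + β_L × MRP = 4.89% + 1.8008 × 6.23% = 16.11%

16.11%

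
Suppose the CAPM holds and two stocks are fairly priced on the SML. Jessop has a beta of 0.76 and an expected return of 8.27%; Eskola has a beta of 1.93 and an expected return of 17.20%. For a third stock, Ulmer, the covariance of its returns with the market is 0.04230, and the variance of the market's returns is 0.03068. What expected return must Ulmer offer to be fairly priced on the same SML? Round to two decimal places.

12.99%

MRP = (17.20% − 8.27%) / (1.93 − 0.76) = 7.6325%
R_f = 8.27% − 0.76 × 7.6325% = 2.4693%
β_Ulmer = Cov / Var(R_m) = 0.04230 / 0.03068 = 1.3787
E(R_Ulmer) = R_f + β × MRP = 2.4693% + 1.3787 × 7.6325% = 12.99%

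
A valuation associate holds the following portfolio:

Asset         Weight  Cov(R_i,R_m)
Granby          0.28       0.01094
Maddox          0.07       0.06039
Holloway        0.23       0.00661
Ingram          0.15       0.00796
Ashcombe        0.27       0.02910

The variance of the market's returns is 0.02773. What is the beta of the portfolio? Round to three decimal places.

β_Granby = 0.01094 / 0.02773 = 0.3945
β_Maddox = 0.06039 / 0.02773 = 2.1778
β_Holloway = 0.00661 / 0.02773 = 0.2384
β_Ingram = 0.00796 / 0.02773 = 0.2871
β_Ashcombe = 0.02910 / 0.02773 = 1.0494
β_P = Σ w_i β_i = 0.28×0.3945 + 0.07×2.1778 + 0.23×0.2384 + 0.15×0.2871 + 0.27×1.0494 = 0.6441

0.644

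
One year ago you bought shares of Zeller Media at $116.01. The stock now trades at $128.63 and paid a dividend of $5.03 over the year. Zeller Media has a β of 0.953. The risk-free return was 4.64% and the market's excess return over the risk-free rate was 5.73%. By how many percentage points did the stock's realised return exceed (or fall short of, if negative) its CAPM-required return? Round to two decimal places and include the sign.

Realised HPR = (P1 + D1 − P0) / P0 = (128.63 + 5.03 − 116.01) / 116.01 = 17.65 / 116.01 = 15.2142%
CAPM required = R_f + β·MRP = 4.64% + 0.953 × 5.73% = 10.10069%
α = realised − required = 15.2142% − 10.10069% = +5.11%

+5.11%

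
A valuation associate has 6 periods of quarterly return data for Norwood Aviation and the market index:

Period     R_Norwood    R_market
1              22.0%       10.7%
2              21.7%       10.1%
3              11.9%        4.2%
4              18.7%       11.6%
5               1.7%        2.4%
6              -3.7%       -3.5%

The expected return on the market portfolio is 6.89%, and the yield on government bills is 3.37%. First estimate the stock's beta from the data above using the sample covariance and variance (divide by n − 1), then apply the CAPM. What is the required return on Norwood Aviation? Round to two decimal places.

Mean R_i = (22.0 + 21.7 + 11.9 + 18.7 + 1.7 − 3.7) / 6 = 12.0500%
Mean R_m = (10.7 + 10.1 + 4.2 + 11.6 + 2.4 − 3.5) / 6 = 5.9167%
Σ(R_i − R̄_i)(R_m − R̄_m) = 310.7250  ⇒  Cov = 310.7250 / 5 = 62.1450
Σ(R_m − R̄_m)² = 176.6683  ⇒  Var(R_m) = 176.6683 / 5 = 35.3337
β = Cov / Var(R_m) = 62.1450 / 35.3337 = 1.7588
MRP = 6.89% − 3.37% = 3.52%
E(R) = R_f + β × MRP = 3.37% + 1.7588 × 3.52% = 9.56%

9.56%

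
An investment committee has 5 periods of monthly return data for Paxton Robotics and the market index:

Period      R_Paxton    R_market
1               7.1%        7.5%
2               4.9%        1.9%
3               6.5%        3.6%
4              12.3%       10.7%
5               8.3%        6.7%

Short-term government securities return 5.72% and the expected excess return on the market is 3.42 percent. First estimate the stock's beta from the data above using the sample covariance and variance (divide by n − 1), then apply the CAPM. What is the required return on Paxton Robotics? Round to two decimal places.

Mean R_i = (7.1 + 4.9 + 6.5 + 12.3 + 8.3) / 5 = 7.8200%
Mean R_m = (7.5 + 1.9 + 3.6 + 10.7 + 6.7) / 5 = 6.0800%
Σ(R_i − R̄_i)(R_m − R̄_m) = 35.4520  ⇒  Cov = 35.4520 / 4 = 8.8630
Σ(R_m − R̄_m)² = 47.3680  ⇒  Var(R_m) = 47.3680 / 4 = 11.8420
β = Cov / Var(R_m) = 8.8630 / 11.8420 = 0.7484
E(R) = R_f + β × MRP = 5.72% + 0.7484 × 3.42% = 8.28%

8.28%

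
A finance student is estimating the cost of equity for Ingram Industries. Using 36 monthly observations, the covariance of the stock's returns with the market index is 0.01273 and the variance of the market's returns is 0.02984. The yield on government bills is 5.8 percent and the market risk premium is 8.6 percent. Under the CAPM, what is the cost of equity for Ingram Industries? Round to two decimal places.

β = Cov(R_i, R_m) / Var(R_m) = 0.01273 / 0.02984 = 0.4266
E(R) = R_f + β × MRP = 5.8% + 0.4266 × 8.6% = 9.47%

9.47%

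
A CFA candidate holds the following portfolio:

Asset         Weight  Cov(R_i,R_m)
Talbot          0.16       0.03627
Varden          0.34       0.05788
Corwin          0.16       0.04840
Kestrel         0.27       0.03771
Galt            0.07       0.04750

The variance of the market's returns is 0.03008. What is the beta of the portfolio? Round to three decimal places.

β_Talbot = 0.03627 / 0.03008 = 1.2058
β_Varden = 0.05788 / 0.03008 = 1.9242
β_Corwin = 0.04840 / 0.03008 = 1.6090
β_Kestrel = 0.03771 / 0.03008 = 1.2537
β_Galt = 0.04750 / 0.03008 = 1.5791
β_P = Σ w_i β_i = 0.16×1.2058 + 0.34×1.9242 + 0.16×1.6090 + 0.27×1.2537 + 0.07×1.5791 = 1.5536

1.554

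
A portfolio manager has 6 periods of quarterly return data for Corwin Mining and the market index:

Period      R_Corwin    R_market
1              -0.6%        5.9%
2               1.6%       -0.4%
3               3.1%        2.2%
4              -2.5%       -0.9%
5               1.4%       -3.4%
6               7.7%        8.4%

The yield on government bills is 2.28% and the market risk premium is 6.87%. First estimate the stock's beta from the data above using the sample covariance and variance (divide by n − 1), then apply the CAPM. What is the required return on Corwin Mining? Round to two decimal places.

Mean R_i = (-0.6 + 1.6 + 3.1 − 2.5 + 1.4 + 7.7) / 6 = 1.7833%
Mean R_m = (5.9 − 0.4 + 2.2 − 0.9 − 3.4 + 8.4) / 6 = 1.9667%
Σ(R_i − R̄_i)(R_m − R̄_m) = 43.7667  ⇒  Cov = 43.7667 / 5 = 8.7533
Σ(R_m − R̄_m)² = 99.5333  ⇒  Var(R_m) = 99.5333 / 5 = 19.9067
β = Cov / Var(R_m) = 8.7533 / 19.9067 = 0.4397
E(R) = R_f + β × MRP = 2.28% + 0.4397 × 6.87% = 5.30%

5.30%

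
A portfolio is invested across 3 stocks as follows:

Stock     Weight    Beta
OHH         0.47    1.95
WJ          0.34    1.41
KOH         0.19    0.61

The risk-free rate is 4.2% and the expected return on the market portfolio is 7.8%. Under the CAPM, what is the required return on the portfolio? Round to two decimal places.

9.64%

β_P = Σ w_i β_i = 0.47×1.95 + 0.34×1.41 + 0.19×0.61 = 1.5118
MRP = 7.8% − 4.2% = 3.60%
E(R_P) = R_f + β_P × MRP = 4.2% + 1.5118 × 3.6% = 9.64%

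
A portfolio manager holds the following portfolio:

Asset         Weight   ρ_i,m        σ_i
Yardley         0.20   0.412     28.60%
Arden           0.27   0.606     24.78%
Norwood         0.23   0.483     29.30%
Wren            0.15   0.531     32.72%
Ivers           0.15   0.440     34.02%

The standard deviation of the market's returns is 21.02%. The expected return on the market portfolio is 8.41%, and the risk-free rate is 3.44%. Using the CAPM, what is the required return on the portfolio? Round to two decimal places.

6.87%

β_Yardley = 0.412 × 28.60% / 21.02% = 0.5606
β_Arden = 0.606 × 24.78% / 21.02% = 0.7144
β_Norwood = 0.483 × 29.30% / 21.02% = 0.6733
β_Wren = 0.531 × 32.72% / 21.02% = 0.8266
β_Ivers = 0.440 × 34.02% / 21.02% = 0.7121
β_P = Σ w_i β_i = 0.20×0.5606 + 0.27×0.7144 + 0.23×0.6733 + 0.15×0.8266 + 0.15×0.7121 = 0.6907
MRP = 8.41% − 3.44% = 4.97%
E(R_P) = R_f + β_P × MRP = 3.44% + 0.6907 × 4.97% = 6.87%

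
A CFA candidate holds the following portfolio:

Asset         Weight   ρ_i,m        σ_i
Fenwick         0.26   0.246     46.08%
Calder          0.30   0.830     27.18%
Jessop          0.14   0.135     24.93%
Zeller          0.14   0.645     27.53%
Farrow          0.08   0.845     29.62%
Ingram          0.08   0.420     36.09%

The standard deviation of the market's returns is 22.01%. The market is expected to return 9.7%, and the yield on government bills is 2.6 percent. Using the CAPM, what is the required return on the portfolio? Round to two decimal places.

7.72%

β_Fenwick = 0.246 × 46.08% / 22.01% = 0.5150
β_Calder = 0.830 × 27.18% / 22.01% = 1.0250
β_Jessop = 0.135 × 24.93% / 22.01% = 0.1529
β_Zeller = 0.645 × 27.53% / 22.01% = 0.8068
β_Farrow = 0.845 × 29.62% / 22.01% = 1.1372
β_Ingram = 0.420 × 36.09% / 22.01% = 0.6887
β_P = Σ w_i β_i = 0.26×0.5150 + 0.30×1.0250 + 0.14×0.1529 + 0.14×0.8068 + 0.08×1.1372 + 0.08×0.6887 = 0.7218
MRP = 9.7% − 2.6% = 7.10%
E(R_P) = R_f + β_P × MRP = 2.6% + 0.7218 × 7.1% = 7.72%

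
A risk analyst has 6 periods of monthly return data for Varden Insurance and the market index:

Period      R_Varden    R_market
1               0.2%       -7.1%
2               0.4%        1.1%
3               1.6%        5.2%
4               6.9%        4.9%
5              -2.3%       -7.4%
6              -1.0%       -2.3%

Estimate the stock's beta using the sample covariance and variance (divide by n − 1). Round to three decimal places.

Mean R_i = (0.2 + 0.4 + 1.6 + 6.9 − 2.3 − 1.0) / 6 = 0.9667%
Mean R_m = (-7.1 + 1.1 + 5.2 + 4.9 − 7.4 − 2.3) / 6 = -0.9333%
Σ(R_i − R̄_i)(R_m − R̄_m) = 65.8833  ⇒  Cov = 65.8833 / 5 = 13.1767
Σ(R_m − R̄_m)² = 157.4933  ⇒  Var(R_m) = 157.4933 / 5 = 31.4987
β = Cov / Var(R_m) = 13.1767 / 31.4987 = 0.4183

0.418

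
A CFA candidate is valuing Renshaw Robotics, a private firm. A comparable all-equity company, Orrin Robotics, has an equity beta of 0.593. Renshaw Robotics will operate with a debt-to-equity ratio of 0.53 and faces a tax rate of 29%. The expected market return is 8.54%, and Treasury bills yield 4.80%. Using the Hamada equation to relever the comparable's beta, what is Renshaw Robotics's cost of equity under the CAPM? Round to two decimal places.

β_L = β_U × [1 + (1 − t)(D/E)] = 0.593 × [1 + (1 − 0.29) × 0.53]
    = 0.593 × [1 + 0.71 × 0.53] = 0.593 × 1.3763 = 0.8161
MRP = 8.54% − 4.80% = 3.74%
E(R) = R_f + β_L × MRP = 4.80% + 0.8161 × 3.74% = 7.85%

7.85%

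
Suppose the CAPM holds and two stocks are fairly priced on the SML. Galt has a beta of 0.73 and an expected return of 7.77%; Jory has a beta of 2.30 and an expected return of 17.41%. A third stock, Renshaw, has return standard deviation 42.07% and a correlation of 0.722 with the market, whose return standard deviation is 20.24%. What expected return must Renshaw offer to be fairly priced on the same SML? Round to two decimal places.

12.50%

MRP = (17.41% − 7.77%) / (2.30 − 0.73) = 6.1401%
R_f = 7.77% − 0.73 × 6.1401% = 3.2877%
β_Renshaw = ρ·σ_i/σ_m = 0.722 × 42.07 / 20.24 = 1.5007
E(R_Renshaw) = R_f + β × MRP = 3.2877% + 1.5007 × 6.1401% = 12.50%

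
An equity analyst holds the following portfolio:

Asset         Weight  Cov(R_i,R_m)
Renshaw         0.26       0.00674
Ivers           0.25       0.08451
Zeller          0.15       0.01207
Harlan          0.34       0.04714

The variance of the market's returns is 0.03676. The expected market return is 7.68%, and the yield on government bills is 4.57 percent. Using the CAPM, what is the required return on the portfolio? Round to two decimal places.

β_Renshaw = 0.00674 / 0.03676 = 0.1834
β_Ivers = 0.08451 / 0.03676 = 2.2990
β_Zeller = 0.01207 / 0.03676 = 0.3283
β_Harlan = 0.04714 / 0.03676 = 1.2824
β_P = Σ w_i β_i = 0.26×0.1834 + 0.25×2.2990 + 0.15×0.3283 + 0.34×1.2824 = 1.1077
MRP = 7.68% − 4.57% = 3.11%
E(R_P) = R_f + β_P × MRP = 4.57% + 1.1077 × 3.11% = 8.01%

8.01%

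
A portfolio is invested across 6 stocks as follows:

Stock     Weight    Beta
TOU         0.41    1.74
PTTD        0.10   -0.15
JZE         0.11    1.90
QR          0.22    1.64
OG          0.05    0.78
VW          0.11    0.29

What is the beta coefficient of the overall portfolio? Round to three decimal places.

1.339

β_P = Σ w_i β_i = 0.41×1.74 + 0.10×-0.15 + 0.11×1.90 + 0.22×1.64 + 0.05×0.78 + 0.11×0.29 = 1.3391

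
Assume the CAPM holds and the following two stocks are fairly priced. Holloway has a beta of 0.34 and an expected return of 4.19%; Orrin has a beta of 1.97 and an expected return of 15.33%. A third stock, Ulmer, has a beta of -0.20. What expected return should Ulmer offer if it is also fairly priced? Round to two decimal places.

MRP (SML slope) = (15.33% − 4.19%) / (1.97 − 0.34) = 11.14% / 1.63 = 6.8344%
R_f (intercept) = 4.19% − 0.34 × 6.8344% = 1.8663%
E(R_Ulmer) = R_f + β × MRP = 1.8663% + -0.20 × 6.8344% = 0.50%

0.50%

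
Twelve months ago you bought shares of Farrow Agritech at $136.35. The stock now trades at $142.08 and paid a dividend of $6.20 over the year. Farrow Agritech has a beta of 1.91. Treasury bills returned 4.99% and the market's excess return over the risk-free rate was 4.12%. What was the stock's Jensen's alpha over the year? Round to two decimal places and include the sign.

-4.11%

Realised HPR = (P1 + D1 − P0) / P0 = (142.08 + 6.20 − 136.35) / 136.35 = 11.93 / 136.35 = 8.7495%
CAPM required = R_f + β·MRP = 4.99% + 1.91 × 4.12% = 12.8592%
α = realised − required = 8.7495% − 12.8592% = -4.11%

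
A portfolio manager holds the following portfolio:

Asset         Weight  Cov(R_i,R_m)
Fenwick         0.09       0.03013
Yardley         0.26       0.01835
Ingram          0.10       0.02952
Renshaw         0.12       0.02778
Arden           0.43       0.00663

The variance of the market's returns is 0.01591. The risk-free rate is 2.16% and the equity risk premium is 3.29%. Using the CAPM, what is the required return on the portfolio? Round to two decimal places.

β_Fenwick = 0.03013 / 0.01591 = 1.8938
β_Yardley = 0.01835 / 0.01591 = 1.1534
β_Ingram = 0.02952 / 0.01591 = 1.8554
β_Renshaw = 0.02778 / 0.01591 = 1.7461
β_Arden = 0.00663 / 0.01591 = 0.4167
β_P = Σ w_i β_i = 0.09×1.8938 + 0.26×1.1534 + 0.10×1.8554 + 0.12×1.7461 + 0.43×0.4167 = 1.0446
E(R_P) = R_f + β_P × MRP = 2.16% + 1.0446 × 3.29% = 5.60%

5.60%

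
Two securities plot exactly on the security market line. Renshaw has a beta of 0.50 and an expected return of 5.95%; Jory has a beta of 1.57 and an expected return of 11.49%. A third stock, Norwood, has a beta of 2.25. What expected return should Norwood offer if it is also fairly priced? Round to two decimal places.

MRP (SML slope) = (11.49% − 5.95%) / (1.57 − 0.50) = 5.54% / 1.07 = 5.1776%
R_f (intercept) = 5.95% − 0.50 × 5.1776% = 3.3612%
E(R_Norwood) = R_f + β × MRP = 3.3612% + 2.25 × 5.1776% = 15.01%

15.01%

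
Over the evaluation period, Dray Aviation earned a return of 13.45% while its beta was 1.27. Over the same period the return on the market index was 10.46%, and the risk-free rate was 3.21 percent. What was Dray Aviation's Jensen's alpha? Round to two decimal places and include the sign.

+1.03%

Market excess return = 10.46% − 3.21% = 7.25%
CAPM benchmark = R_f + β(R_m − R_f) = 3.21% + 1.27 × 7.25% = 12.4175%
α = actual − benchmark = 13.45% − 12.4175% = +1.03%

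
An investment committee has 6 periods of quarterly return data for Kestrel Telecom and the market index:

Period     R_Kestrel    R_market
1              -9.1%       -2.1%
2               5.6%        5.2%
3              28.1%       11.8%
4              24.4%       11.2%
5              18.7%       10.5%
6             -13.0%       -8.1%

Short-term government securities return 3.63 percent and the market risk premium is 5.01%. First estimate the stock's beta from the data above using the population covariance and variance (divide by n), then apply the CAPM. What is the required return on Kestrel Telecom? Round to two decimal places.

Mean R_i = (-9.1 + 5.6 + 28.1 + 24.4 + 18.7 − 13.0) / 6 = 9.1167%
Mean R_m = (-2.1 + 5.2 + 11.8 + 11.2 + 10.5 − 8.1) / 6 = 4.7500%
Σ(R_i − R̄_i)(R_m − R̄_m) = 694.9150  ⇒  Cov = 694.9150 / 6 = 115.8192
Σ(R_m − R̄_m)² = 336.6150  ⇒  Var(R_m) = 336.6150 / 6 = 56.1025
β = Cov / Var(R_m) = 115.8192 / 56.1025 = 2.0644
E(R) = R_f + β × MRP = 3.63% + 2.0644 × 5.01% = 13.97%

13.97%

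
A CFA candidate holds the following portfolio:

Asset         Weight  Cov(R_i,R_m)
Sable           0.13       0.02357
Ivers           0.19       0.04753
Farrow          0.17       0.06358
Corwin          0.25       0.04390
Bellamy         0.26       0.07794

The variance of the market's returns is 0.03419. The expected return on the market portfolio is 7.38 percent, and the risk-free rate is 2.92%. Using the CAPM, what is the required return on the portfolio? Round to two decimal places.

β_Sable = 0.02357 / 0.03419 = 0.6894
β_Ivers = 0.04753 / 0.03419 = 1.3902
β_Farrow = 0.06358 / 0.03419 = 1.8596
β_Corwin = 0.04390 / 0.03419 = 1.2840
β_Bellamy = 0.07794 / 0.03419 = 2.2796
β_P = Σ w_i β_i = 0.13×0.6894 + 0.19×1.3902 + 0.17×1.8596 + 0.25×1.2840 + 0.26×2.2796 = 1.5836
MRP = 7.38% − 2.92% = 4.46%
E(R_P) = R_f + β_P × MRP = 2.92% + 1.5836 × 4.46% = 9.98%

9.98%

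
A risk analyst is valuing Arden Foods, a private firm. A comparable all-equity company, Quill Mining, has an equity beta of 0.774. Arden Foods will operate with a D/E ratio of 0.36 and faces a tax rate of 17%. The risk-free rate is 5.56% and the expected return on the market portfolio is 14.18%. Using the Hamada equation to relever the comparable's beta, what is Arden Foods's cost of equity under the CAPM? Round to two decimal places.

14.23%

β_L = β_U × [1 + (1 − t)(D/E)] = 0.774 × [1 + (1 − 0.17) × 0.36]
    = 0.774 × [1 + 0.83 × 0.36] = 0.774 × 1.2988 = 1.0053
MRP = 14.18% − 5.56% = 8.62%
E(R) = R_f + β_L × MRP = 5.56% + 1.0053 × 8.62% = 14.23%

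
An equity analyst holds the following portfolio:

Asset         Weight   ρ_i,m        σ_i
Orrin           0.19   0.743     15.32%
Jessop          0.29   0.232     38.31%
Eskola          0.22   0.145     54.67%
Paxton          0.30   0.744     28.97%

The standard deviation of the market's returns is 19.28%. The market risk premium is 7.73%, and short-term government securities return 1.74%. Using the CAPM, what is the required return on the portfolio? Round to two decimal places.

6.93%

β_Orrin = 0.743 × 15.32% / 19.28% = 0.5904
β_Jessop = 0.232 × 38.31% / 19.28% = 0.4610
β_Eskola = 0.145 × 54.67% / 19.28% = 0.4112
β_Paxton = 0.744 × 28.97% / 19.28% = 1.1179
β_P = Σ w_i β_i = 0.19×0.5904 + 0.29×0.4610 + 0.22×0.4112 + 0.30×1.1179 = 0.6717
E(R_P) = R_f + β_P × MRP = 1.74% + 0.6717 × 7.73% = 6.93%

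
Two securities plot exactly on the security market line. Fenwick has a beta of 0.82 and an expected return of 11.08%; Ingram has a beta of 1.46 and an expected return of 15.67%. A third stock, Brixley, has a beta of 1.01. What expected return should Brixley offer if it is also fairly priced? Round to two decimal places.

12.44%

MRP (SML slope) = (15.67% − 11.08%) / (1.46 − 0.82) = 4.59% / 0.64 = 7.1719%
R_f (intercept) = 11.08% − 0.82 × 7.1719% = 5.1990%
E(R_Brixley) = R_f + β × MRP = 5.1990% + 1.01 × 7.1719% = 12.44%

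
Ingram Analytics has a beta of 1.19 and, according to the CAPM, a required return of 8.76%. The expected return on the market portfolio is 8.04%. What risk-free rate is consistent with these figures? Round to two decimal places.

4.25%

E(R) = R_f + β(E(R_m) − R_f) = R_f(1 − β) + β·E(R_m)
8.76% = R_f × (1 − 1.19) + 1.19 × 8.04%
8.76% = R_f × -0.19 + 9.5676%
R_f = (8.76% − 9.5676%) / -0.19 = 4.25%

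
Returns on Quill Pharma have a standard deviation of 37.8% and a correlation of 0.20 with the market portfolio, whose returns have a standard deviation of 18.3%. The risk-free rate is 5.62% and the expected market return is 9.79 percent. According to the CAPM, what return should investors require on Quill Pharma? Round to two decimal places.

β = ρ × σ_i / σ_m = 0.20 × 37.8% / 18.3% = 0.4131
MRP = 9.79% − 5.62% = 4.17%
E(R) = 5.62% + 0.4131 × 4.17% = 7.34%

7.34%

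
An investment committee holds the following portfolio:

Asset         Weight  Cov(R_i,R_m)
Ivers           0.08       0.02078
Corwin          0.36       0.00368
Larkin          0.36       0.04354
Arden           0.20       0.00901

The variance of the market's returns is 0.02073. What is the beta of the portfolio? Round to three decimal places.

0.987

β_Ivers = 0.02078 / 0.02073 = 1.0024
β_Corwin = 0.00368 / 0.02073 = 0.1775
β_Larkin = 0.04354 / 0.02073 = 2.1003
β_Arden = 0.00901 / 0.02073 = 0.4346
β_P = Σ w_i β_i = 0.08×1.0024 + 0.36×0.1775 + 0.36×2.1003 + 0.20×0.4346 = 0.9871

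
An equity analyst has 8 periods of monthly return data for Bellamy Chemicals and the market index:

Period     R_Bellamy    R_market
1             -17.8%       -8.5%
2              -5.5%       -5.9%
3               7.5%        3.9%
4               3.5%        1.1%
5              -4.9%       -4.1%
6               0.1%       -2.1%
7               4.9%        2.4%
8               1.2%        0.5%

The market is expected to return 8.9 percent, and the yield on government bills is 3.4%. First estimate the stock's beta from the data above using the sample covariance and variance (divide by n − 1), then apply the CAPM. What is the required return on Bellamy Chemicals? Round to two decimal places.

Mean R_i = (-17.8 − 5.5 + 7.5 + 3.5 − 4.9 + 0.1 + 4.9 + 1.2) / 8 = -1.3750%
Mean R_m = (-8.5 − 5.9 + 3.9 + 1.1 − 4.1 − 2.1 + 2.4 + 0.5) / 8 = -1.5875%
Σ(R_i − R̄_i)(R_m − R̄_m) = 231.6275  ⇒  Cov = 231.6275 / 7 = 33.0896
Σ(R_m − R̄_m)² = 130.5488  ⇒  Var(R_m) = 130.5488 / 7 = 18.6498
β = Cov / Var(R_m) = 33.0896 / 18.6498 = 1.7743
MRP = 8.9% − 3.4% = 5.50%
E(R) = R_f + β × MRP = 3.4% + 1.7743 × 5.5% = 13.16%

13.16%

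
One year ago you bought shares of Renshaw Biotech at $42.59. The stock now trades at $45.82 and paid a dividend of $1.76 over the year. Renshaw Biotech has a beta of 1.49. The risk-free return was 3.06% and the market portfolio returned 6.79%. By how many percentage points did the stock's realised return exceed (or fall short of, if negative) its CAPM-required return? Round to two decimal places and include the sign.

Realised HPR = (P1 + D1 − P0) / P0 = (45.82 + 1.76 − 42.59) / 42.59 = 4.99 / 42.59 = 11.7164%
MRP = 6.79% − 3.06% = 3.73%
CAPM required = R_f + β·MRP = 3.06% + 1.49 × 3.73% = 8.6177%
α = realised − required = 11.7164% − 8.6177% = +3.10%

+3.10%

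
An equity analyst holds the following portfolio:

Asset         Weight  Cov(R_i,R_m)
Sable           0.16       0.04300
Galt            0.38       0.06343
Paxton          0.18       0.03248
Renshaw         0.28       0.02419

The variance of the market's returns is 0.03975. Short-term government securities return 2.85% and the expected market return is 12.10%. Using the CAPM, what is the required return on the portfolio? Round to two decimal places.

β_Sable = 0.04300 / 0.03975 = 1.0818
β_Galt = 0.06343 / 0.03975 = 1.5957
β_Paxton = 0.03248 / 0.03975 = 0.8171
β_Renshaw = 0.02419 / 0.03975 = 0.6086
β_P = Σ w_i β_i = 0.16×1.0818 + 0.38×1.5957 + 0.18×0.8171 + 0.28×0.6086 = 1.0969
MRP = 12.10% − 2.85% = 9.25%
E(R_P) = R_f + β_P × MRP = 2.85% + 1.0969 × 9.25% = 13.00%

13.00%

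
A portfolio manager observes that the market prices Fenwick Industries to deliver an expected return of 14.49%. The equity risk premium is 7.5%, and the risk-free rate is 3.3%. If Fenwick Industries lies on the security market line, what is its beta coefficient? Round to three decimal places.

1.492

β = (E(R) − R_f) / MRP = (14.49% − 3.3%) / 7.5% = 11.19% / 7.5% = 1.492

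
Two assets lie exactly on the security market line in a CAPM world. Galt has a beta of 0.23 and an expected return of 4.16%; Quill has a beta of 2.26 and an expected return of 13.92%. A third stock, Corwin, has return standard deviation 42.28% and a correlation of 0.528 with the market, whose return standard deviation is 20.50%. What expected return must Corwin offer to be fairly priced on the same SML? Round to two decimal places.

8.29%

MRP = (13.92% − 4.16%) / (2.26 − 0.23) = 4.8079%
R_f = 4.16% − 0.23 × 4.8079% = 3.0542%
β_Corwin = ρ·σ_i/σ_m = 0.528 × 42.28 / 20.50 = 1.0890
E(R_Corwin) = R_f + β × MRP = 3.0542% + 1.0890 × 4.8079% = 8.29%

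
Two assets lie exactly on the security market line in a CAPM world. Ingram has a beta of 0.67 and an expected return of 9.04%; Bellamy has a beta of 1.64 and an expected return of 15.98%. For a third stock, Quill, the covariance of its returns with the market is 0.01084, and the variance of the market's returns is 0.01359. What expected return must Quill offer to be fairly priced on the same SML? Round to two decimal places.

9.95%

MRP = (15.98% − 9.04%) / (1.64 − 0.67) = 7.1546%
R_f = 9.04% − 0.67 × 7.1546% = 4.2464%
β_Quill = Cov / Var(R_m) = 0.01084 / 0.01359 = 0.7976
E(R_Quill) = R_f + β × MRP = 4.2464% + 0.7976 × 7.1546% = 9.95%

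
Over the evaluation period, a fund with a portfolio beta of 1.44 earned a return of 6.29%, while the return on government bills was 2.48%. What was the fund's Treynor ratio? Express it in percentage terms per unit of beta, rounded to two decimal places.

Treynor = (R_P − R_f) / β_P = (6.29% − 2.48%) / 1.4400 = 3.81% / 1.4400 = 2.65%

2.65%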